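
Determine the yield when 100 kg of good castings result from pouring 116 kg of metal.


Formula: Casting Yield = (W_good / W_total) * 100
Yield = (100 kg / 116 kg) * 100 = 86.2069%

Answer: 86.2069%


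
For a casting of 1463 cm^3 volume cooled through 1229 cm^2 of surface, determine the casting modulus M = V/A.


Formula: Casting Modulus M = V / A
M = 1463 cm^3 / 1229 cm^2 = 1.1904 cm

Final answer: 1.1904 cm


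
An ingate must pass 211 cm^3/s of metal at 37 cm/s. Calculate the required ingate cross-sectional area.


Formula: A_ingate = Q / v  (continuity equation)
A = 211 cm^3/s / 37 cm/s = 5.7027 cm^2

Answer: 5.7027 cm^2


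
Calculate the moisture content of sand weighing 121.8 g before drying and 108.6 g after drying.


Formula: MC = (W_wet - W_dry) / W_wet * 100
Water mass = 121.8 - 108.6 = 13.2 g
MC = 13.2 / 121.8 * 100 = 10.8374%

Answer: 10.8374%


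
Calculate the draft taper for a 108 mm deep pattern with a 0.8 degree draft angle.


Formula: taper = depth * tan(draft_angle)
tan(0.8 deg) = 0.0139635
taper = 108 mm * 0.0139635 = 1.5081 mm

Final answer: 1.5081 mm


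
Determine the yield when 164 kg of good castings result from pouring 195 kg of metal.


Formula: Casting Yield = (W_good / W_total) * 100
Yield = (164 kg / 195 kg) * 100 = 84.1026%

Final answer: 84.1026%


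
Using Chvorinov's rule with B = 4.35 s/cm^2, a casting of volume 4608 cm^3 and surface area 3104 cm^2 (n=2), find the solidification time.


Formula: t_s = B * (V/A)^n  (Chvorinov's rule, n=2)
Modulus M = V/A = 4608/3104 = 1.484536 cm
M^2 = 1.484536^2 = 2.203847 cm^2
t_s = 4.35 * 2.203847 = 9.5867 s

Answer: 9.5867 s


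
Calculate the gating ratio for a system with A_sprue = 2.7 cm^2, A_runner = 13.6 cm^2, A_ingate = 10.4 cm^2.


Sprue:Runner:Ingate = 1 : 13.6/2.7 : 10.4/2.7 = 1:5.04:3.85

Final answer: 1:5.04:3.85


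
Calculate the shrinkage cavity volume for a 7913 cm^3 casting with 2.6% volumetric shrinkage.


Formula: V_shrink = V_casting * shrinkage_pct / 100
V_shrink = 7913 cm^3 * 2.6 / 100 = 205.7380 cm^3

205.7380 cm^3


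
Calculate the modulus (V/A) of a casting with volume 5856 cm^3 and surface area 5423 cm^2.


Formula: Casting Modulus M = V / A
M = 5856 cm^3 / 5423 cm^2 = 1.0798 cm


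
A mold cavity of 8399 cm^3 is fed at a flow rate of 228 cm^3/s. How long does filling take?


Formula: t_fill = V_mold / Q_flow
t = 8399 cm^3 / 228 cm^3/s = 36.8377 s

Answer: 36.8377 s


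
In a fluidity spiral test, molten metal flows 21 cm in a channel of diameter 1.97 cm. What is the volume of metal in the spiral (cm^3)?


Formula: V = pi * (d/2)^2 * L  (cylinder volume)
Radius = 1.97/2 = 0.985 cm
V = pi * 0.985^2 * 21 = 64.0091 cm^3

64.0091 cm^3


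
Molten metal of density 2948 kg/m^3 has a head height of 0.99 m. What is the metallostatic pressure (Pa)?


Formula: P = rho * g * h
rho * g = 2948 * 9.81 = 28919.88 N/m^3
P = 28919.88 * 0.99 = 28630.6812 Pa

Final answer: 28630.6812 Pa


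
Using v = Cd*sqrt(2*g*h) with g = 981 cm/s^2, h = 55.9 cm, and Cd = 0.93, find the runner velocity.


Formula: v = Cd * sqrt(2 * g * h)  (Torricelli with discharge coefficient)
2*g*h = 2 * 981 * 55.9 = 109675.8 cm^2/s^2
sqrt(109675.8) = 331.17337 cm/s
v = 0.93 * 331.17337 = 307.9912 cm/s

307.9912 cm/s


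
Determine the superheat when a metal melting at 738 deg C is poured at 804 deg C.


Formula: Superheat = T_pour - T_melt
Superheat = 804 - 738 = 66 deg C

Answer: 66 deg C


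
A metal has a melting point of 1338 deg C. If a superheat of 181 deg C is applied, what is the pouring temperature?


Formula: T_pour = T_melt + Superheat
T_pour = 1338 + 181 = 1519 deg C

Final answer: 1519 deg C


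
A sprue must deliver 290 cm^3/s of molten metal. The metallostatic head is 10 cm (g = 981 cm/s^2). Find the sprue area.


Formula: v = sqrt(2*g*h), A = Q/v
Velocity: v = sqrt(2 * 981 * 10) = sqrt(19620) = 140.0714 cm/s
Sprue area: A = Q / v = 290 / 140.0714 = 2.0704 cm^2


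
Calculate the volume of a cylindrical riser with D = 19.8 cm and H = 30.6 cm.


Formula: V = pi * (D/2)^2 * H  (cylinder volume)
Radius = D/2 = 19.8/2 = 9.9 cm
V = pi * 9.9^2 * 30.6 = 9421.9694 cm^3

Final answer: 9421.9694 cm^3


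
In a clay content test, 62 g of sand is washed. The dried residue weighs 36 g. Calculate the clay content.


Formula: Clay% = (W_total - W_washed) / W_total * 100
Clay mass = 62 - 36 = 26 g
Clay% = 26 / 62 * 100 = 41.9355%

41.9355%


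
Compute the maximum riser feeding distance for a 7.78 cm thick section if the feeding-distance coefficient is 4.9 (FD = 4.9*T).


Formula: FD = 4.9 * T  (riser feeding-distance rule)
FD = 4.9 * 7.78 cm = 38.1220 cm

Final answer: 38.1220 cm


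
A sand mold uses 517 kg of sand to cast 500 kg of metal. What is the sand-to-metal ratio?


Formula: Sand-to-Metal Ratio = W_sand / W_metal
Ratio = 517 kg / 500 kg = 1.0340


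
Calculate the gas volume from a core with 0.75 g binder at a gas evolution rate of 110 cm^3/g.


Formula: V_gas = W_binder * gas_evolution_rate
V = 0.75 g * 110 cm^3/g = 82.5000 cm^3

Final answer: 82.5000 cm^3


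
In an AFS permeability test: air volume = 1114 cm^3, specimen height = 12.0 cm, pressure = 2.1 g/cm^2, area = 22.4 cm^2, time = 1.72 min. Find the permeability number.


Formula: Permeability Number P = (V * H) / (p * A * t)
Numerator: V * H = 1114 * 12.0 = 13368.0
Denominator: p * A * t = 2.1 * 22.4 * 1.72 = 80.9088
P = 13368.0 / 80.9088 = 165.2231

Final answer: 165.2231


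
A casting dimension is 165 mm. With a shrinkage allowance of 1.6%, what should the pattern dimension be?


Formula: L_pattern = L_casting * (1 + shrinkage_rate/100)
Shrinkage factor = 1 + 1.6/100 = 1.016
L_pattern = 165 mm * 1.016 = 167.6400 mm

167.6400 mm


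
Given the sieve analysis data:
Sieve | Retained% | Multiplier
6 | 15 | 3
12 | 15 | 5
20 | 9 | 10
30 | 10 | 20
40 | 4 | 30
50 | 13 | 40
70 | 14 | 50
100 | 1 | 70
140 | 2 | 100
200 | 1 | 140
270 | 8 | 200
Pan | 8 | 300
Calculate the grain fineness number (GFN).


Formula: GFN = sum(pct * multiplier) / sum(pct)
sum(pct * multiplier) = 6160
sum(pct) = 100
GFN = 6160 / 100 = 61.60

Answer: 61.60


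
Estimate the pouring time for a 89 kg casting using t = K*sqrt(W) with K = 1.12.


Formula: t = K * sqrt(W)
sqrt(W) = sqrt(89) = 9.43398
t = 1.12 * 9.43398 = 10.5661 s


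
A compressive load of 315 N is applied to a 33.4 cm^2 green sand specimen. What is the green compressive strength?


Formula: Compressive Strength = Force / Area
Strength = 315 N / 33.4 cm^2 = 9.4311 N/cm^2


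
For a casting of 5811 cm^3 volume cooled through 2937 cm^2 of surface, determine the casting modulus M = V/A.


Formula: Casting Modulus M = V / A
M = 5811 cm^3 / 2937 cm^2 = 1.9785 cm

Final answer: 1.9785 cm


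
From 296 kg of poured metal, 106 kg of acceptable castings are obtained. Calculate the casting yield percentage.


Formula: Casting Yield = (W_good / W_total) * 100
Yield = (106 kg / 296 kg) * 100 = 35.8108%

Answer: 35.8108%


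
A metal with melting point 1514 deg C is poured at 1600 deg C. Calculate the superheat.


Formula: Superheat = T_pour - T_melt
Superheat = 1600 - 1514 = 86 deg C

Answer: 86 deg C


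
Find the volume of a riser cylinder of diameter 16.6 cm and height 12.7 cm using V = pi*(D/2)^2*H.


Formula: V = pi * (D/2)^2 * H  (cylinder volume)
Radius = D/2 = 16.6/2 = 8.3 cm
V = pi * 8.3^2 * 12.7 = 2748.5888 cm^3


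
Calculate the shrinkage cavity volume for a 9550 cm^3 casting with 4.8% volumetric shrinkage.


Formula: V_shrink = V_casting * shrinkage_pct / 100
V_shrink = 9550 cm^3 * 4.8 / 100 = 458.4000 cm^3

Answer: 458.4000 cm^3


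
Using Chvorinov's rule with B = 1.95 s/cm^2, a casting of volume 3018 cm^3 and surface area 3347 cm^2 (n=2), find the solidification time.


Formula: t_s = B * (V/A)^n  (Chvorinov's rule, n=2)
Modulus M = V/A = 3018/3347 = 0.901703 cm
M^2 = 0.901703^2 = 0.813068 cm^2
t_s = 1.95 * 0.813068 = 1.5855 s

Answer: 1.5855 s


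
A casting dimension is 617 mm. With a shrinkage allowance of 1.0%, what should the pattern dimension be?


Formula: L_pattern = L_casting * (1 + shrinkage_rate/100)
Shrinkage factor = 1 + 1.0/100 = 1.01
L_pattern = 617 mm * 1.01 = 623.1700 mm

623.1700 mm


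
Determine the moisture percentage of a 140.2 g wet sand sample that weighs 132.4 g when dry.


Formula: MC = (W_wet - W_dry) / W_wet * 100
Water mass = 140.2 - 132.4 = 7.8 g
MC = 7.8 / 140.2 * 100 = 5.5635%

5.5635%


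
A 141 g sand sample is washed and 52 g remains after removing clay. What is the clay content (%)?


Formula: Clay% = (W_total - W_washed) / W_total * 100
Clay mass = 141 - 52 = 89 g
Clay% = 89 / 141 * 100 = 63.1206%

Final answer: 63.1206%


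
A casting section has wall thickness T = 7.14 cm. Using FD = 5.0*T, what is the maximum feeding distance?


Formula: FD = 5.0 * T  (riser feeding-distance rule)
FD = 5.0 * 7.14 cm = 35.7000 cm

Answer: 35.7000 cm


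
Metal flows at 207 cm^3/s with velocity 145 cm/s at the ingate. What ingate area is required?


Formula: A_ingate = Q / v  (continuity equation)
A = 207 cm^3/s / 145 cm/s = 1.4276 cm^2


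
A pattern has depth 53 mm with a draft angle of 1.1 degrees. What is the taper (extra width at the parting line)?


Formula: taper = depth * tan(draft_angle)
tan(1.1 deg) = 0.0192010
taper = 53 mm * 0.0192010 = 1.0177 mm


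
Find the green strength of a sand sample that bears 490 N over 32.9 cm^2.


Formula: Compressive Strength = Force / Area
Strength = 490 N / 32.9 cm^2 = 14.8936 N/cm^2


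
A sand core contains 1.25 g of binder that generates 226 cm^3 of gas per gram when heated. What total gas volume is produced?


Formula: V_gas = W_binder * gas_evolution_rate
V = 1.25 g * 226 cm^3/g = 282.5000 cm^3


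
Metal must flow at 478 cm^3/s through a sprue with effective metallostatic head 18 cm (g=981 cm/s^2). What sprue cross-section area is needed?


Formula: v = sqrt(2*g*h), A = Q/v
Velocity: v = sqrt(2 * 981 * 18) = sqrt(35316) = 187.9255 cm/s
Sprue area: A = Q / v = 478 / 187.9255 = 2.5436 cm^2

Answer: 2.5436 cm^2


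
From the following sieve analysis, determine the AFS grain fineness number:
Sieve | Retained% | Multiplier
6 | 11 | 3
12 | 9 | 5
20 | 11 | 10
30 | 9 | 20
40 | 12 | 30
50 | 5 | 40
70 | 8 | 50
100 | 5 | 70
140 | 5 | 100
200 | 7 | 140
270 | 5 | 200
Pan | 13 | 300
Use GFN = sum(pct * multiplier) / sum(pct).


Formula: GFN = sum(pct * multiplier) / sum(pct)
sum(pct * multiplier) = 8058
sum(pct) = 100
GFN = 8058 / 100 = 80.58

Final answer: 80.58


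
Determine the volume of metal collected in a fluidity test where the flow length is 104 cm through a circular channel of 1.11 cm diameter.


Formula: V = pi * (d/2)^2 * L  (cylinder volume)
Radius = 1.11/2 = 0.555 cm
V = pi * 0.555^2 * 104 = 100.6397 cm^3

Final answer: 100.6397 cm^3


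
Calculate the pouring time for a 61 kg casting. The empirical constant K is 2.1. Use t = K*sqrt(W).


Formula: t = K * sqrt(W)
sqrt(W) = sqrt(61) = 7.81025
t = 2.1 * 7.81025 = 16.4015 s

Answer: 16.4015 s


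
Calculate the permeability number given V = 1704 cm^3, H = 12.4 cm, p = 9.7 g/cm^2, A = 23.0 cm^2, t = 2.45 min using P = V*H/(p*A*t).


Formula: Permeability Number P = (V * H) / (p * A * t)
Numerator: V * H = 1704 * 12.4 = 21129.6
Denominator: p * A * t = 9.7 * 23.0 * 2.45 = 546.595
P = 21129.6 / 546.595 = 38.6568

38.6568


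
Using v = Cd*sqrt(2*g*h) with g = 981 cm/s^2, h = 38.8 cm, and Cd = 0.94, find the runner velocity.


Formula: v = Cd * sqrt(2 * g * h)  (Torricelli with discharge coefficient)
2*g*h = 2 * 981 * 38.8 = 76125.6 cm^2/s^2
sqrt(76125.6) = 275.90868 cm/s
v = 0.94 * 275.90868 = 259.3542 cm/s

259.3542 cm/s


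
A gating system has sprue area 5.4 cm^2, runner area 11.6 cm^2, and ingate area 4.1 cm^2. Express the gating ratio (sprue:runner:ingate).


Sprue:Runner:Ingate = 1 : 11.6/5.4 : 4.1/5.4 = 1:2.15:0.76

Final answer: 1:2.15:0.76


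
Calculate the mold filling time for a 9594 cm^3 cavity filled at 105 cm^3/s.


Formula: t_fill = V_mold / Q_flow
t = 9594 cm^3 / 105 cm^3/s = 91.3714 s

91.3714 s


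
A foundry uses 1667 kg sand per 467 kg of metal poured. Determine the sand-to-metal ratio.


Formula: Sand-to-Metal Ratio = W_sand / W_metal
Ratio = 1667 kg / 467 kg = 3.5696

3.5696


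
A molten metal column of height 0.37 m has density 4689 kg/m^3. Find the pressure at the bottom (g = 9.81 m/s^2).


Formula: P = rho * g * h
rho * g = 4689 * 9.81 = 45999.09 N/m^3
P = 45999.09 * 0.37 = 17019.6633 Pa

Answer: 17019.6633 Pa


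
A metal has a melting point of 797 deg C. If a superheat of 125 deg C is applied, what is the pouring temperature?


Formula: T_pour = T_melt + Superheat
T_pour = 797 + 125 = 922 deg C


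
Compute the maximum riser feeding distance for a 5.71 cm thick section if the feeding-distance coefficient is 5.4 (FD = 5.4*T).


Formula: FD = 5.4 * T  (riser feeding-distance rule)
FD = 5.4 * 5.71 cm = 30.8340 cm

Final answer: 30.8340 cm


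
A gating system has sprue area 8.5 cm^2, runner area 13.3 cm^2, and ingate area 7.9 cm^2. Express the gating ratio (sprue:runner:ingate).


Sprue:Runner:Ingate = 1 : 13.3/8.5 : 7.9/8.5 = 1:1.56:0.93

1:1.56:0.93


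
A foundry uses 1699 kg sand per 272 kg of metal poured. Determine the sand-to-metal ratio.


Formula: Sand-to-Metal Ratio = W_sand / W_metal
Ratio = 1699 kg / 272 kg = 6.2463

Final answer: 6.2463


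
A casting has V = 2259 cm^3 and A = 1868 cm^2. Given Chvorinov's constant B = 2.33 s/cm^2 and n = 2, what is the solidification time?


Formula: t_s = B * (V/A)^n  (Chvorinov's rule, n=2)
Modulus M = V/A = 2259/1868 = 1.209315 cm
M^2 = 1.209315^2 = 1.462443 cm^2
t_s = 2.33 * 1.462443 = 3.4075 s


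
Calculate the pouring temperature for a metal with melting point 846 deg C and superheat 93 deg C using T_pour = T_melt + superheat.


Formula: T_pour = T_melt + Superheat
T_pour = 846 + 93 = 939 deg C


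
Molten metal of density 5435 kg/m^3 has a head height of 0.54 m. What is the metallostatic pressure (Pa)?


Formula: P = rho * g * h
rho * g = 5435 * 9.81 = 53317.35 N/m^3
P = 53317.35 * 0.54 = 28791.3690 Pa


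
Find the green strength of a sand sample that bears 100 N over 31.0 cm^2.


Formula: Compressive Strength = Force / Area
Strength = 100 N / 31.0 cm^2 = 3.2258 N/cm^2


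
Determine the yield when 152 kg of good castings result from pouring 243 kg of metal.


Formula: Casting Yield = (W_good / W_total) * 100
Yield = (152 kg / 243 kg) * 100 = 62.5514%

Final answer: 62.5514%


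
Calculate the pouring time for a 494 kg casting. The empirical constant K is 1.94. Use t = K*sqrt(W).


Formula: t = K * sqrt(W)
sqrt(W) = sqrt(494) = 22.22611
t = 1.94 * 22.22611 = 43.1187 s


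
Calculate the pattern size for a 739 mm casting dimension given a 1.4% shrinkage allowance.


Formula: L_pattern = L_casting * (1 + shrinkage_rate/100)
Shrinkage factor = 1 + 1.4/100 = 1.014
L_pattern = 739 mm * 1.014 = 749.3460 mm

Answer: 749.3460 mm


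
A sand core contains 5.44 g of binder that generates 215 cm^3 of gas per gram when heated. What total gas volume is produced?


Formula: V_gas = W_binder * gas_evolution_rate
V = 5.44 g * 215 cm^3/g = 1169.6000 cm^3


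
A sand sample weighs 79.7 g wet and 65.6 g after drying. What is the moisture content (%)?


Formula: MC = (W_wet - W_dry) / W_wet * 100
Water mass = 79.7 - 65.6 = 14.1 g
MC = 14.1 / 79.7 * 100 = 17.6913%

17.6913%


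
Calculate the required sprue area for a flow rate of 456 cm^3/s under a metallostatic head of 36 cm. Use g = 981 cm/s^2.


Formula: v = sqrt(2*g*h), A = Q/v
Velocity: v = sqrt(2 * 981 * 36) = sqrt(70632) = 265.7668 cm/s
Sprue area: A = Q / v = 456 / 265.7668 = 1.7158 cm^2


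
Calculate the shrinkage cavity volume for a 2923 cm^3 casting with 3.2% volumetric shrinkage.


Formula: V_shrink = V_casting * shrinkage_pct / 100
V_shrink = 2923 cm^3 * 3.2 / 100 = 93.5360 cm^3

Final answer: 93.5360 cm^3


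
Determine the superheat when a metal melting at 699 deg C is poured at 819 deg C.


Formula: Superheat = T_pour - T_melt
Superheat = 819 - 699 = 120 deg C

120 deg C


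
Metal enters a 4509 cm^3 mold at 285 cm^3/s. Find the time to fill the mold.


Formula: t_fill = V_mold / Q_flow
t = 4509 cm^3 / 285 cm^3/s = 15.8211 s

Final answer: 15.8211 s


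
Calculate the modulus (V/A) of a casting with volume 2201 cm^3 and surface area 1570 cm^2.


Formula: Casting Modulus M = V / A
M = 2201 cm^3 / 1570 cm^2 = 1.4019 cm


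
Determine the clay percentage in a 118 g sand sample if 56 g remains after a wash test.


Formula: Clay% = (W_total - W_washed) / W_total * 100
Clay mass = 118 - 56 = 62 g
Clay% = 62 / 118 * 100 = 52.5424%

52.5424%


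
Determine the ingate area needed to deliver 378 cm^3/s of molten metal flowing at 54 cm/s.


Formula: A_ingate = Q / v  (continuity equation)
A = 378 cm^3/s / 54 cm/s = 7.0000 cm^2


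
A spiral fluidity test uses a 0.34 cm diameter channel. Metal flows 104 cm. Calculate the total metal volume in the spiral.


Formula: V = pi * (d/2)^2 * L  (cylinder volume)
Radius = 0.34/2 = 0.17 cm
V = pi * 0.17^2 * 104 = 9.4424 cm^3

9.4424 cm^3


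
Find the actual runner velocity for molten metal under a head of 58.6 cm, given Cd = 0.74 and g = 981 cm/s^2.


Formula: v = Cd * sqrt(2 * g * h)  (Torricelli with discharge coefficient)
2*g*h = 2 * 981 * 58.6 = 114973.2 cm^2/s^2
sqrt(114973.2) = 339.07698 cm/s
v = 0.74 * 339.07698 = 250.9170 cm/s

Final answer: 250.9170 cm/s


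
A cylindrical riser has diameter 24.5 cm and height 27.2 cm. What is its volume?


Formula: V = pi * (D/2)^2 * H  (cylinder volume)
Radius = D/2 = 24.5/2 = 12.25 cm
V = pi * 12.25^2 * 27.2 = 12823.0387 cm^3

12823.0387 cm^3


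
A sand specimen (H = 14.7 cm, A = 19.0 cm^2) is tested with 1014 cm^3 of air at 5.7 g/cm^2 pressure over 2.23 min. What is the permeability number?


Formula: Permeability Number P = (V * H) / (p * A * t)
Numerator: V * H = 1014 * 14.7 = 14905.8
Denominator: p * A * t = 5.7 * 19.0 * 2.23 = 241.509
P = 14905.8 / 241.509 = 61.7194

Answer: 61.7194


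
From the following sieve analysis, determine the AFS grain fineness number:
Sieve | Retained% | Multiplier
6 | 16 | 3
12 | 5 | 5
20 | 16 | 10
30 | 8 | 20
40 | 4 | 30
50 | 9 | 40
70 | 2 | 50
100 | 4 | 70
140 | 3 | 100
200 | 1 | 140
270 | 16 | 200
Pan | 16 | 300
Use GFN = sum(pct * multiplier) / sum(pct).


Formula: GFN = sum(pct * multiplier) / sum(pct)
sum(pct * multiplier) = 9693
sum(pct) = 100
GFN = 9693 / 100 = 96.93

96.93


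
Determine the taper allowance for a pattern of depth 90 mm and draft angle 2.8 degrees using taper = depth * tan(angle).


Formula: taper = depth * tan(draft_angle)
tan(2.8 deg) = 0.0489082
taper = 90 mm * 0.0489082 = 4.4017 mm

4.4017 mm


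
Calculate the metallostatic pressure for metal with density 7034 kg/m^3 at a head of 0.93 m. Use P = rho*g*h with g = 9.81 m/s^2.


Formula: P = rho * g * h
rho * g = 7034 * 9.81 = 69003.54 N/m^3
P = 69003.54 * 0.93 = 64173.2922 Pa

Final answer: 64173.2922 Pa


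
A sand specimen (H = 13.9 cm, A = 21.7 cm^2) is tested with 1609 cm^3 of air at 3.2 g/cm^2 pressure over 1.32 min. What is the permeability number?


Formula: Permeability Number P = (V * H) / (p * A * t)
Numerator: V * H = 1609 * 13.9 = 22365.1
Denominator: p * A * t = 3.2 * 21.7 * 1.32 = 91.6608
P = 22365.1 / 91.6608 = 243.9985


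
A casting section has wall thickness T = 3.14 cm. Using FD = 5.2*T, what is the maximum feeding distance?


Formula: FD = 5.2 * T  (riser feeding-distance rule)
FD = 5.2 * 3.14 cm = 16.3280 cm

Answer: 16.3280 cm


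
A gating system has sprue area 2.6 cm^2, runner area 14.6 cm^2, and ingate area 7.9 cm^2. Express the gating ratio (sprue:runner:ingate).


Sprue:Runner:Ingate = 1 : 14.6/2.6 : 7.9/2.6 = 1:5.62:3.04

Final answer: 1:5.62:3.04


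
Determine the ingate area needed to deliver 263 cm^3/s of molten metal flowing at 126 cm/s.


Formula: A_ingate = Q / v  (continuity equation)
A = 263 cm^3/s / 126 cm/s = 2.0873 cm^2

Final answer: 2.0873 cm^2


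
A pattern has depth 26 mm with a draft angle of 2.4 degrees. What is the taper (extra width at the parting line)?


Formula: taper = depth * tan(draft_angle)
tan(2.4 deg) = 0.0419124
taper = 26 mm * 0.0419124 = 1.0897 mm

Final answer: 1.0897 mm


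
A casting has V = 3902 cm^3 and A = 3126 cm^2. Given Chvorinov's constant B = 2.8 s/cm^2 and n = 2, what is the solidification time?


Formula: t_s = B * (V/A)^n  (Chvorinov's rule, n=2)
Modulus M = V/A = 3902/3126 = 1.248241 cm
M^2 = 1.248241^2 = 1.558106 cm^2
t_s = 2.8 * 1.558106 = 4.3627 s

Answer: 4.3627 s


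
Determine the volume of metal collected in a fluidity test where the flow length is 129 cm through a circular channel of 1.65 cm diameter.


Formula: V = pi * (d/2)^2 * L  (cylinder volume)
Radius = 1.65/2 = 0.825 cm
V = pi * 0.825^2 * 129 = 275.8338 cm^3

Answer: 275.8338 cm^3


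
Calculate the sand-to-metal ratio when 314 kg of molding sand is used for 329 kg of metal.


Formula: Sand-to-Metal Ratio = W_sand / W_metal
Ratio = 314 kg / 329 kg = 0.9544


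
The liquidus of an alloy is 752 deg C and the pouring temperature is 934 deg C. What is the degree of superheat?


Formula: Superheat = T_pour - T_melt
Superheat = 934 - 752 = 182 deg C

Answer: 182 deg C


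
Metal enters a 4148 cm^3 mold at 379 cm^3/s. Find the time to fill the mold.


Formula: t_fill = V_mold / Q_flow
t = 4148 cm^3 / 379 cm^3/s = 10.9446 s

10.9446 s


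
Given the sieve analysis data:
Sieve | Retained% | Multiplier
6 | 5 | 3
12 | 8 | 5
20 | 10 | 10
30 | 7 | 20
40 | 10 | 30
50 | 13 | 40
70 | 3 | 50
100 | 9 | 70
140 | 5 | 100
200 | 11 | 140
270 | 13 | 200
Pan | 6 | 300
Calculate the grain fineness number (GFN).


Formula: GFN = sum(pct * multiplier) / sum(pct)
sum(pct * multiplier) = 8335
sum(pct) = 100
GFN = 8335 / 100 = 83.35


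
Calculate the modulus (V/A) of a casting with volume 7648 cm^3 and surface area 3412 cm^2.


Formula: Casting Modulus M = V / A
M = 7648 cm^3 / 3412 cm^2 = 2.2415 cm

Answer: 2.2415 cm


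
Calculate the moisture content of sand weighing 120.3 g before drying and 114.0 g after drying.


Formula: MC = (W_wet - W_dry) / W_wet * 100
Water mass = 120.3 - 114.0 = 6.3 g
MC = 6.3 / 120.3 * 100 = 5.2369%

Answer: 5.2369%


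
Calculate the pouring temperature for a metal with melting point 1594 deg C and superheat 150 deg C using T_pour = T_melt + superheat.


Formula: T_pour = T_melt + Superheat
T_pour = 1594 + 150 = 1744 deg C

1744 deg C


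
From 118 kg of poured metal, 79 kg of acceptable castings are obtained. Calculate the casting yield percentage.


Formula: Casting Yield = (W_good / W_total) * 100
Yield = (79 kg / 118 kg) * 100 = 66.9492%

66.9492%


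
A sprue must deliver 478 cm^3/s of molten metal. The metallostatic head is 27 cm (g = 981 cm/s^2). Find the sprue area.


Formula: v = sqrt(2*g*h), A = Q/v
Velocity: v = sqrt(2 * 981 * 27) = sqrt(52974) = 230.1608 cm/s
Sprue area: A = Q / v = 478 / 230.1608 = 2.0768 cm^2

2.0768 cm^2


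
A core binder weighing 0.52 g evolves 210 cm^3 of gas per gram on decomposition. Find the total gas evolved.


Formula: V_gas = W_binder * gas_evolution_rate
V = 0.52 g * 210 cm^3/g = 109.2000 cm^3

109.2000 cm^3


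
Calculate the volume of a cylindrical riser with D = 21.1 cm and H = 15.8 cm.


Formula: V = pi * (D/2)^2 * H  (cylinder volume)
Radius = D/2 = 21.1/2 = 10.55 cm
V = pi * 10.55^2 * 15.8 = 5524.7404 cm^3

Final answer: 5524.7404 cm^3


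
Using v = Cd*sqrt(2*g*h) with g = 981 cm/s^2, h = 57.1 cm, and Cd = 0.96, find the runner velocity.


Formula: v = Cd * sqrt(2 * g * h)  (Torricelli with discharge coefficient)
2*g*h = 2 * 981 * 57.1 = 112030.2 cm^2/s^2
sqrt(112030.2) = 334.70913 cm/s
v = 0.96 * 334.70913 = 321.3208 cm/s

Answer: 321.3208 cm/s


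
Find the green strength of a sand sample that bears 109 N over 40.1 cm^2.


Formula: Compressive Strength = Force / Area
Strength = 109 N / 40.1 cm^2 = 2.7182 N/cm^2

Answer: 2.7182 N/cm^2


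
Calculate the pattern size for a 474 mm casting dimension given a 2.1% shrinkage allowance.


Formula: L_pattern = L_casting * (1 + shrinkage_rate/100)
Shrinkage factor = 1 + 2.1/100 = 1.021
L_pattern = 474 mm * 1.021 = 483.9540 mm

483.9540 mm


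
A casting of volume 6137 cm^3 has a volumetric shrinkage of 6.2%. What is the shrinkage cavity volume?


Formula: V_shrink = V_casting * shrinkage_pct / 100
V_shrink = 6137 cm^3 * 6.2 / 100 = 380.4940 cm^3

Final answer: 380.4940 cm^3


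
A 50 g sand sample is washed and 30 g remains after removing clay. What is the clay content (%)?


Formula: Clay% = (W_total - W_washed) / W_total * 100
Clay mass = 50 - 30 = 20 g
Clay% = 20 / 50 * 100 = 40.0000%

Final answer: 40.0000%


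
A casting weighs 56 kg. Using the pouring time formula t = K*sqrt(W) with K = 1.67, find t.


Formula: t = K * sqrt(W)
sqrt(W) = sqrt(56) = 7.48331
t = 1.67 * 7.48331 = 12.4971 s


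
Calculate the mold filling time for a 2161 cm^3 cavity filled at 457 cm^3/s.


Formula: t_fill = V_mold / Q_flow
t = 2161 cm^3 / 457 cm^3/s = 4.7287 s


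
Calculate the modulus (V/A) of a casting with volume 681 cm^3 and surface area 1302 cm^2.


Formula: Casting Modulus M = V / A
M = 681 cm^3 / 1302 cm^2 = 0.5230 cm

0.5230 cm


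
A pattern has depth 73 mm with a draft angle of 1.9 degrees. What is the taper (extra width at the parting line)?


Formula: taper = depth * tan(draft_angle)
tan(1.9 deg) = 0.0331734
taper = 73 mm * 0.0331734 = 2.4217 mm

Answer: 2.4217 mm


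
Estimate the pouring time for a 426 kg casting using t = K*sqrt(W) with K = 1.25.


Formula: t = K * sqrt(W)
sqrt(W) = sqrt(426) = 20.63977
t = 1.25 * 20.63977 = 25.7997 s


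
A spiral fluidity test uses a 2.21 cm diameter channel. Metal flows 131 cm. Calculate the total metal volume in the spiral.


Formula: V = pi * (d/2)^2 * L  (cylinder volume)
Radius = 2.21/2 = 1.105 cm
V = pi * 1.105^2 * 131 = 502.5112 cm^3

Answer: 502.5112 cm^3


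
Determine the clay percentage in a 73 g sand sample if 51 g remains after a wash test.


Formula: Clay% = (W_total - W_washed) / W_total * 100
Clay mass = 73 - 51 = 22 g
Clay% = 22 / 73 * 100 = 30.1370%


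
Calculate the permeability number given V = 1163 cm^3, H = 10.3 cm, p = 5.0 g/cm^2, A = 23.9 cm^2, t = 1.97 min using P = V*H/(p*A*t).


Formula: Permeability Number P = (V * H) / (p * A * t)
Numerator: V * H = 1163 * 10.3 = 11978.9
Denominator: p * A * t = 5.0 * 23.9 * 1.97 = 235.415
P = 11978.9 / 235.415 = 50.8842


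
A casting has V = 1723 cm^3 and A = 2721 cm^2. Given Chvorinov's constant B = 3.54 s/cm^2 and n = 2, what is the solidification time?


Formula: t_s = B * (V/A)^n  (Chvorinov's rule, n=2)
Modulus M = V/A = 1723/2721 = 0.633223 cm
M^2 = 0.633223^2 = 0.400971 cm^2
t_s = 3.54 * 0.400971 = 1.4194 s


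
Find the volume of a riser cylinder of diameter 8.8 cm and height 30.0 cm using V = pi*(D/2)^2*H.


Formula: V = pi * (D/2)^2 * H  (cylinder volume)
Radius = D/2 = 8.8/2 = 4.4 cm
V = pi * 4.4^2 * 30.0 = 1824.6370 cm^3

Final answer: 1824.6370 cm^3


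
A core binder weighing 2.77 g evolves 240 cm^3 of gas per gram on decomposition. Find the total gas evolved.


Formula: V_gas = W_binder * gas_evolution_rate
V = 2.77 g * 240 cm^3/g = 664.8000 cm^3

Final answer: 664.8000 cm^3


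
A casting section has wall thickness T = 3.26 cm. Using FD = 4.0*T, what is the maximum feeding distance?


Formula: FD = 4.0 * T  (riser feeding-distance rule)
FD = 4.0 * 3.26 cm = 13.0400 cm

Final answer: 13.0400 cm


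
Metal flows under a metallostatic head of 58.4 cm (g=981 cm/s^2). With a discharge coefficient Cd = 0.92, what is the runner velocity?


Formula: v = Cd * sqrt(2 * g * h)  (Torricelli with discharge coefficient)
2*g*h = 2 * 981 * 58.4 = 114580.8 cm^2/s^2
sqrt(114580.8) = 338.49786 cm/s
v = 0.92 * 338.49786 = 311.4180 cm/s

Answer: 311.4180 cm/s


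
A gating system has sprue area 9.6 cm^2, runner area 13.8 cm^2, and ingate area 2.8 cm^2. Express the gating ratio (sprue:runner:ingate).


Sprue:Runner:Ingate = 1 : 13.8/9.6 : 2.8/9.6 = 1:1.44:0.29

Answer: 1:1.44:0.29


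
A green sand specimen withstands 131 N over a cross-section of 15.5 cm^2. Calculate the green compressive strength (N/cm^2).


Formula: Compressive Strength = Force / Area
Strength = 131 N / 15.5 cm^2 = 8.4516 N/cm^2

8.4516 N/cm^2


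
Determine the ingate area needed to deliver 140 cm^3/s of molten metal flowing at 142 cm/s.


Formula: A_ingate = Q / v  (continuity equation)
A = 140 cm^3/s / 142 cm/s = 0.9859 cm^2


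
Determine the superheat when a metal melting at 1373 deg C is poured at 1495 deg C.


Formula: Superheat = T_pour - T_melt
Superheat = 1495 - 1373 = 122 deg C

Final answer: 122 deg C


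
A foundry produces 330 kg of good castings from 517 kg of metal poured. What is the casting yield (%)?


Formula: Casting Yield = (W_good / W_total) * 100
Yield = (330 kg / 517 kg) * 100 = 63.8298%

63.8298%


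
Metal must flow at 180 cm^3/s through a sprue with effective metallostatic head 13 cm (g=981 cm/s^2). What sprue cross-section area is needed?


Formula: v = sqrt(2*g*h), A = Q/v
Velocity: v = sqrt(2 * 981 * 13) = sqrt(25506) = 159.7060 cm/s
Sprue area: A = Q / v = 180 / 159.7060 = 1.1271 cm^2

1.1271 cm^2


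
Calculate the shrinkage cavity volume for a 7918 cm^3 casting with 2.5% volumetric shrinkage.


Formula: V_shrink = V_casting * shrinkage_pct / 100
V_shrink = 7918 cm^3 * 2.5 / 100 = 197.9500 cm^3

Answer: 197.9500 cm^3


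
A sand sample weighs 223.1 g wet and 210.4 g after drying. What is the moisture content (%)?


Formula: MC = (W_wet - W_dry) / W_wet * 100
Water mass = 223.1 - 210.4 = 12.7 g
MC = 12.7 / 223.1 * 100 = 5.6925%


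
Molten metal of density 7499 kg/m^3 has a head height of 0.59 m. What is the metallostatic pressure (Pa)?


Formula: P = rho * g * h
rho * g = 7499 * 9.81 = 73565.19 N/m^3
P = 73565.19 * 0.59 = 43403.4621 Pa

Answer: 43403.4621 Pa


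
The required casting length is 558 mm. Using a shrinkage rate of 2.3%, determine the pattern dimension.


Formula: L_pattern = L_casting * (1 + shrinkage_rate/100)
Shrinkage factor = 1 + 2.3/100 = 1.023
L_pattern = 558 mm * 1.023 = 570.8340 mm

Answer: 570.8340 mm


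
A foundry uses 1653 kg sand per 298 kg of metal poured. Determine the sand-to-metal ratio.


Formula: Sand-to-Metal Ratio = W_sand / W_metal
Ratio = 1653 kg / 298 kg = 5.5470


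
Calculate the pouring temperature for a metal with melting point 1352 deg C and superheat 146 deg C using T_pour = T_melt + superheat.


Formula: T_pour = T_melt + Superheat
T_pour = 1352 + 146 = 1498 deg C

Final answer: 1498 deg C


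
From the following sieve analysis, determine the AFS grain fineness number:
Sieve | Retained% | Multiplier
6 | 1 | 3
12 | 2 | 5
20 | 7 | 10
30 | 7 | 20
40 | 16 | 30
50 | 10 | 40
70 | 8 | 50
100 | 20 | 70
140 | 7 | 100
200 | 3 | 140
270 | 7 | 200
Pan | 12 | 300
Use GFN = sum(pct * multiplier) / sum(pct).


Formula: GFN = sum(pct * multiplier) / sum(pct)
sum(pct * multiplier) = 9023
sum(pct) = 100
GFN = 9023 / 100 = 90.23

Final answer: 90.23


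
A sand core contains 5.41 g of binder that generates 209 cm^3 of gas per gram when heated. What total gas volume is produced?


Formula: V_gas = W_binder * gas_evolution_rate
V = 5.41 g * 209 cm^3/g = 1130.6900 cm^3

Final answer: 1130.6900 cm^3


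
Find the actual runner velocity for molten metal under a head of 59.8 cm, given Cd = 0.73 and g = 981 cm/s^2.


Formula: v = Cd * sqrt(2 * g * h)  (Torricelli with discharge coefficient)
2*g*h = 2 * 981 * 59.8 = 117327.6 cm^2/s^2
sqrt(117327.6) = 342.53117 cm/s
v = 0.73 * 342.53117 = 250.0478 cm/s


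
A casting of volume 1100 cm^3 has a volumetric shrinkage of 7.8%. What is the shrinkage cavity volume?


Formula: V_shrink = V_casting * shrinkage_pct / 100
V_shrink = 1100 cm^3 * 7.8 / 100 = 85.8000 cm^3


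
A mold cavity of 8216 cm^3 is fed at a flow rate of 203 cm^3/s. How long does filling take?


Formula: t_fill = V_mold / Q_flow
t = 8216 cm^3 / 203 cm^3/s = 40.4729 s


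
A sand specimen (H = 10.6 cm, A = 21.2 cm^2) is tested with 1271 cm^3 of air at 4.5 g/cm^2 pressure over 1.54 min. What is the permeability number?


Formula: Permeability Number P = (V * H) / (p * A * t)
Numerator: V * H = 1271 * 10.6 = 13472.6
Denominator: p * A * t = 4.5 * 21.2 * 1.54 = 146.916
P = 13472.6 / 146.916 = 91.7027

91.7027


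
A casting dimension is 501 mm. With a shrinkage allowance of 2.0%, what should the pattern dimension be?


Formula: L_pattern = L_casting * (1 + shrinkage_rate/100)
Shrinkage factor = 1 + 2.0/100 = 1.02
L_pattern = 501 mm * 1.02 = 511.0200 mm

Answer: 511.0200 mm


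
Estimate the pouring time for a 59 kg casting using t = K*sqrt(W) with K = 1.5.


Formula: t = K * sqrt(W)
sqrt(W) = sqrt(59) = 7.68115
t = 1.5 * 7.68115 = 11.5217 s


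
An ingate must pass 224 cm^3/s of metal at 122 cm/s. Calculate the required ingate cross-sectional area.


Formula: A_ingate = Q / v  (continuity equation)
A = 224 cm^3/s / 122 cm/s = 1.8361 cm^2

Answer: 1.8361 cm^2


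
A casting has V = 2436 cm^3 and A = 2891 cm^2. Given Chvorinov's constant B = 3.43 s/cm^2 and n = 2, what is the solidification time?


Formula: t_s = B * (V/A)^n  (Chvorinov's rule, n=2)
Modulus M = V/A = 2436/2891 = 0.842615 cm
M^2 = 0.842615^2 = 0.710000 cm^2
t_s = 3.43 * 0.710000 = 2.4353 s


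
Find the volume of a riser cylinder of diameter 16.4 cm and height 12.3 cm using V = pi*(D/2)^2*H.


Formula: V = pi * (D/2)^2 * H  (cylinder volume)
Radius = D/2 = 16.4/2 = 8.2 cm
V = pi * 8.2^2 * 12.3 = 2598.2605 cm^3


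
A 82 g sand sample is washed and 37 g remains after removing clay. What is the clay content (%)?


Formula: Clay% = (W_total - W_washed) / W_total * 100
Clay mass = 82 - 37 = 45 g
Clay% = 45 / 82 * 100 = 54.8780%

Final answer: 54.8780%


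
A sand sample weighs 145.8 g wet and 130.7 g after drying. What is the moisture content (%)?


Formula: MC = (W_wet - W_dry) / W_wet * 100
Water mass = 145.8 - 130.7 = 15.1 g
MC = 15.1 / 145.8 * 100 = 10.3567%

Final answer: 10.3567%


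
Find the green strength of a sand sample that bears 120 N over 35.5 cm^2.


Formula: Compressive Strength = Force / Area
Strength = 120 N / 35.5 cm^2 = 3.3803 N/cm^2

3.3803 N/cm^2


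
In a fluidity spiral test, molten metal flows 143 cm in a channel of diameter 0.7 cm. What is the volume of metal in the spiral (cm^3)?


Formula: V = pi * (d/2)^2 * L  (cylinder volume)
Radius = 0.7/2 = 0.35 cm
V = pi * 0.35^2 * 143 = 55.0328 cm^3

Answer: 55.0328 cm^3


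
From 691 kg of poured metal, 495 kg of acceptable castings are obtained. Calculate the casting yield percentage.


Formula: Casting Yield = (W_good / W_total) * 100
Yield = (495 kg / 691 kg) * 100 = 71.6353%

71.6353%


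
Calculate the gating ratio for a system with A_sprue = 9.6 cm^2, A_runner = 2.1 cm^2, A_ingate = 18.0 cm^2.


Sprue:Runner:Ingate = 1 : 2.1/9.6 : 18.0/9.6 = 1:0.22:1.88

1:0.22:1.88


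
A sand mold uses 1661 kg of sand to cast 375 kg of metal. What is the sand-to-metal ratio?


Formula: Sand-to-Metal Ratio = W_sand / W_metal
Ratio = 1661 kg / 375 kg = 4.4293

4.4293


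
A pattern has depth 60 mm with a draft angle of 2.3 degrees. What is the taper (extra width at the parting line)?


Formula: taper = depth * tan(draft_angle)
tan(2.3 deg) = 0.0401641
taper = 60 mm * 0.0401641 = 2.4098 mm

Final answer: 2.4098 mm


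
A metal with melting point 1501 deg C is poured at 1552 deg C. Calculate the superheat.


Formula: Superheat = T_pour - T_melt
Superheat = 1552 - 1501 = 51 deg C

51 deg C


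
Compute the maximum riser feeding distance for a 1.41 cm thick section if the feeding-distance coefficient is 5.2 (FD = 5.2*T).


Formula: FD = 5.2 * T  (riser feeding-distance rule)
FD = 5.2 * 1.41 cm = 7.3320 cm

7.3320 cm


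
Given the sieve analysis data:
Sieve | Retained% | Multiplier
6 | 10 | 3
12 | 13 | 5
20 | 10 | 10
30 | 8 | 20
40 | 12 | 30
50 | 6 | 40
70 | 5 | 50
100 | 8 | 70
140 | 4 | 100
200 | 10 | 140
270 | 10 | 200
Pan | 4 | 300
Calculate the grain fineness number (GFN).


Formula: GFN = sum(pct * multiplier) / sum(pct)
sum(pct * multiplier) = 6765
sum(pct) = 100
GFN = 6765 / 100 = 67.65


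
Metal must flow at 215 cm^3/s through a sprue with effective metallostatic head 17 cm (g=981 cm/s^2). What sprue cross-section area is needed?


Formula: v = sqrt(2*g*h), A = Q/v
Velocity: v = sqrt(2 * 981 * 17) = sqrt(33354) = 182.6308 cm/s
Sprue area: A = Q / v = 215 / 182.6308 = 1.1772 cm^2

Answer: 1.1772 cm^2


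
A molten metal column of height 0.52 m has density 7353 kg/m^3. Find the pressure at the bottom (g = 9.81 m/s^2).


Formula: P = rho * g * h
rho * g = 7353 * 9.81 = 72132.93 N/m^3
P = 72132.93 * 0.52 = 37509.1236 Pa


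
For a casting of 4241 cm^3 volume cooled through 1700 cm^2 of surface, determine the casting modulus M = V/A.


Formula: Casting Modulus M = V / A
M = 4241 cm^3 / 1700 cm^2 = 2.4947 cm


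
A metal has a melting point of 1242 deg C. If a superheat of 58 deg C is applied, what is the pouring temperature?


Formula: T_pour = T_melt + Superheat
T_pour = 1242 + 58 = 1300 deg C


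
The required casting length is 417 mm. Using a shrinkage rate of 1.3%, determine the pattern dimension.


Formula: L_pattern = L_casting * (1 + shrinkage_rate/100)
Shrinkage factor = 1 + 1.3/100 = 1.013
L_pattern = 417 mm * 1.013 = 422.4210 mm


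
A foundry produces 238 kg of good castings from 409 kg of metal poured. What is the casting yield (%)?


Formula: Casting Yield = (W_good / W_total) * 100
Yield = (238 kg / 409 kg) * 100 = 58.1907%

Final answer: 58.1907%


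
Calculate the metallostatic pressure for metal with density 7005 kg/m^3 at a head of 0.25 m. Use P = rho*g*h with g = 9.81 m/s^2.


Formula: P = rho * g * h
rho * g = 7005 * 9.81 = 68719.05 N/m^3
P = 68719.05 * 0.25 = 17179.7625 Pa

Answer: 17179.7625 Pa


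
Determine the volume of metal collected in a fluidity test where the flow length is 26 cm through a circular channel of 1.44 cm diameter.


Formula: V = pi * (d/2)^2 * L  (cylinder volume)
Radius = 1.44/2 = 0.72 cm
V = pi * 0.72^2 * 26 = 42.3436 cm^3

Final answer: 42.3436 cm^3


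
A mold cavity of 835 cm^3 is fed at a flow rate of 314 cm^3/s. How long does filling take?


Formula: t_fill = V_mold / Q_flow
t = 835 cm^3 / 314 cm^3/s = 2.6592 s


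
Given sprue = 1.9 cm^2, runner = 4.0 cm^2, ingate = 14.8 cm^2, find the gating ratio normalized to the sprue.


Sprue:Runner:Ingate = 1 : 4.0/1.9 : 14.8/1.9 = 1:2.11:7.79

Final answer: 1:2.11:7.79


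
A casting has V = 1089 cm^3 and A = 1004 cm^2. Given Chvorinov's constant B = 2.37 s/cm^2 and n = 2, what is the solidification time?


Formula: t_s = B * (V/A)^n  (Chvorinov's rule, n=2)
Modulus M = V/A = 1089/1004 = 1.084661 cm
M^2 = 1.084661^2 = 1.176489 cm^2
t_s = 2.37 * 1.176489 = 2.7883 s


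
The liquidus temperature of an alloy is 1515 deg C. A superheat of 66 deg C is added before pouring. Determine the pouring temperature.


Formula: T_pour = T_melt + Superheat
T_pour = 1515 + 66 = 1581 deg C


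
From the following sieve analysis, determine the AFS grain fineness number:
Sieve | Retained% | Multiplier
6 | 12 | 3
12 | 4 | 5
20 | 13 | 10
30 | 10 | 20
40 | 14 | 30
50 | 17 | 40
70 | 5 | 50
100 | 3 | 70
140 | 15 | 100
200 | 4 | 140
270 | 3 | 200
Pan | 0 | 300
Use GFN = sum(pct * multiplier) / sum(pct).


Formula: GFN = sum(pct * multiplier) / sum(pct)
sum(pct * multiplier) = 4606
sum(pct) = 100
GFN = 4606 / 100 = 46.06

Final answer: 46.06
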